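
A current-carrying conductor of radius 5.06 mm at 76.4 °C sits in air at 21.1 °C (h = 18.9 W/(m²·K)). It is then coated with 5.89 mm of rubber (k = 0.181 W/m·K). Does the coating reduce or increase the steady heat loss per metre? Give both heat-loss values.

Critical radius for a cylinder: r_cr = k/h = 0.00958 m = 0.958 cm.
Outer radius after coating: r₂ = 0.00506 + 0.00589 = 0.01095 m.
r₁ < r_cr < r₂: heat loss rises to a maximum at r_cr then falls. Whether the coating helps depends on whether Q(r₂) has dropped back below Q(r₁).
Bare: R = 1/(2πr₁h) = 1.664 m·K/W; Q = 55.3/1.664 = 33.2 W/m.
Coated: R = R_cond + R_conv = 1.448 m·K/W; Q = 55.3/1.448 = 38.2 W/m.

increases: 33.2 → 38.2 W/m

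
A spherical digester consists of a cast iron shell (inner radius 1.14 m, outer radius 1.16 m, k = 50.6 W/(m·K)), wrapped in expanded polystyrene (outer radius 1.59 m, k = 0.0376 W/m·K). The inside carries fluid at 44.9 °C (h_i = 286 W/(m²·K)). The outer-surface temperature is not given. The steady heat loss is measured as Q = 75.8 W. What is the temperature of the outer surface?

T_out = 7.48 °C

Series resistances:
  R_conv,in = 1/(4πr²h) = 1/(4π·1.14²·286) = 2.141×10^-4 K/W
  R_cast iron = (1/1.14 − 1/1.16)/(4πk) = 0.01512/(4π·50.6) = 2.379×10^-5 K/W
  R_expanded polystyrene = (1/1.16 − 1/1.59)/(4πk) = 0.2331/(4π·0.0376) = 0.4934 K/W
ΣR = 0.4937 K/W
ΔT = Q·ΣR = 75.8 × 0.4937 = 37.42 K
Heat flows outward, so T_out = T_in − ΔT = 44.9 − 37.42 = 7.48 °C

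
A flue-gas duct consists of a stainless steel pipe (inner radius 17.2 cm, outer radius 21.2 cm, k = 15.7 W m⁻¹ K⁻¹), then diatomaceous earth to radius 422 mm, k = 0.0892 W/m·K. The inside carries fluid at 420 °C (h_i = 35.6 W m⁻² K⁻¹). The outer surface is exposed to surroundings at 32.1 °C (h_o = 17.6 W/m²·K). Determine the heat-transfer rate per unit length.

Series thermal resistances, inner to outer:
  R'_conv,in = 1/(2πr h) = 1/(2π·0.172·35.6) = 0.02599 m·K/W
  R'_stainless steel = ln(0.212/0.172)/(2πk) = 0.2091/(2π·15.7) = 0.002120 m·K/W
  R'_diatomaceous earth = ln(0.422/0.212)/(2πk) = 0.6884/(2π·0.0892) = 1.228 m·K/W
  R'_conv,out = 1/(2πr h) = 1/(2π·0.422·17.6) = 0.02143 m·K/W
ΣR = 0.02599 + 0.002120 + 1.228 + 0.02143 = 1.278 m·K/W
Q' = ΔT/ΣR = (420 °C − 32.1 °C)/1.278 = 304 W/m

Q' = 304 W/m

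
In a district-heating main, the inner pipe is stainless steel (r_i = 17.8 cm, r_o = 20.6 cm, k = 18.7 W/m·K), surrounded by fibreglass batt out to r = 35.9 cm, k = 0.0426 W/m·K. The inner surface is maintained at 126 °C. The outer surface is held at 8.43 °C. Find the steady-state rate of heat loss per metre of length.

Q' = 56.6 W/m

Resistance network (inner→outer):
  R'_stainless steel = ln(0.206/0.178)/(2πk) = 0.1461/(2π·18.7) = 0.001243 m·K/W
  R'_fibreglass batt = ln(0.359/0.206)/(2πk) = 0.5554/(2π·0.0426) = 2.075 m·K/W
ΣR = 0.001243 + 2.075 = 2.076 m·K/W
Q' = ΔT/ΣR = (126 °C − 8.43 °C)/2.076 = 56.6 W/m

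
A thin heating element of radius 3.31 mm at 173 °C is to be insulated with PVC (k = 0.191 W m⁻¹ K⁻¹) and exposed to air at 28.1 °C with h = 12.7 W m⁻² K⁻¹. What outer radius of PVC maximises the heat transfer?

For a cylinder, r_cr = k_ins/h = 0.191/12.7 = 0.0150 m = 1.50 cm

r_cr = 1.50 cm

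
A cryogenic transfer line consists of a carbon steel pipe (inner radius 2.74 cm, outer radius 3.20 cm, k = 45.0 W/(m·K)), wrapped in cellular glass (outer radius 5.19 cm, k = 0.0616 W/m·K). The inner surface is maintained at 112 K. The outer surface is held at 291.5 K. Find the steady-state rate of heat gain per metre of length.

Q' = 144 W/m

Series thermal resistances, inner to outer:
  R'_carbon steel = ln(0.0320/0.0274)/(2πk) = 0.1552/(2π·45.0) = 5.489×10^-4 m·K/W
  R'_cellular glass = ln(0.0519/0.0320)/(2πk) = 0.4836/(2π·0.0616) = 1.249 m·K/W
ΣR = 5.489×10^-4 + 1.249 = 1.250 m·K/W
Q' = ΔT/ΣR = (112 K − 291.5 K)/1.250 = -144 W/m
(Negative Q' ⇒ heat flows inward; heat gain = 144 W/m.)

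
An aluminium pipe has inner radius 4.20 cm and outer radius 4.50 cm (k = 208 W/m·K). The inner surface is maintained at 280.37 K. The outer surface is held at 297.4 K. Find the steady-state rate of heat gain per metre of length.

Q' = 323 kW/m

Q' = 2πk·ΔT/ln(r₂/r₁) = 2π × 208 × 17.03 / ln(0.0450/0.0420) = 3.23×10^5 W/m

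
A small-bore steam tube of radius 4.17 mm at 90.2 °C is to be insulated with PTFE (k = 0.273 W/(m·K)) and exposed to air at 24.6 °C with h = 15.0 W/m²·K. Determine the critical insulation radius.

r_cr = 1.82 cm

For a cylinder, r_cr = k_ins/h = 0.273/15.0 = 0.0182 m = 1.82 cm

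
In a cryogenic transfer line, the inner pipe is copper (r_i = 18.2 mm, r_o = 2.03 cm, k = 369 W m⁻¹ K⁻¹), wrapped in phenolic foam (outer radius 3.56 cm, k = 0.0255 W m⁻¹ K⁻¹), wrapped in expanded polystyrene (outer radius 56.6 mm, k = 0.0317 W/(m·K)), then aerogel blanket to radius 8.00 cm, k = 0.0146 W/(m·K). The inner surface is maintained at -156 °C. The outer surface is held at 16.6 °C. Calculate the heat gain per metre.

Resistance network (inner→outer):
  R'_copper = ln(0.0203/0.0182)/(2πk) = 0.1092/(2π·369) = 4.710×10^-5 m·K/W
  R'_phenolic foam = ln(0.0356/0.0203)/(2πk) = 0.5617/(2π·0.0255) = 3.506 m·K/W
  R'_expanded polystyrene = ln(0.0566/0.0356)/(2πk) = 0.4637/(2π·0.0317) = 2.328 m·K/W
  R'_aerogel blanket = ln(0.0800/0.0566)/(2πk) = 0.3460/(2π·0.0146) = 3.772 m·K/W
ΣR = 4.710×10^-5 + 3.506 + 2.328 + 3.772 = 9.606 m·K/W
Q' = ΔT/ΣR = (-156 °C − 16.6 °C)/9.606 = -18.0 W/m
(Negative Q' ⇒ heat flows inward; heat gain = 18.0 W/m.)

Q' = 18.0 W/m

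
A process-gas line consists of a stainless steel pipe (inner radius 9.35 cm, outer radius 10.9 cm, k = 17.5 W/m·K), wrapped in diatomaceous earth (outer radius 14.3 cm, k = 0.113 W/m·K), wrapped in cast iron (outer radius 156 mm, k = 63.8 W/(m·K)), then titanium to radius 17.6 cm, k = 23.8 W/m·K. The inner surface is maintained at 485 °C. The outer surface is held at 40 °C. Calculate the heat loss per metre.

Q' = 1160 W/m

Treat each layer as a resistance in series:
  R'_stainless steel = ln(0.109/0.0935)/(2πk) = 0.1534/(2π·17.5) = 0.001395 m·K/W
  R'_diatomaceous earth = ln(0.143/0.109)/(2πk) = 0.2715/(2π·0.113) = 0.3824 m·K/W
  R'_cast iron = ln(0.156/0.143)/(2πk) = 0.08701/(2π·63.8) = 2.171×10^-4 m·K/W
  R'_titanium = ln(0.176/0.156)/(2πk) = 0.1206/(2π·23.8) = 8.067×10^-4 m·K/W
ΣR = 0.001395 + 0.3824 + 2.171×10^-4 + 8.067×10^-4 = 0.3848 m·K/W
Q' = ΔT/ΣR = (485 °C − 40 °C)/0.3848 = 1160 W/m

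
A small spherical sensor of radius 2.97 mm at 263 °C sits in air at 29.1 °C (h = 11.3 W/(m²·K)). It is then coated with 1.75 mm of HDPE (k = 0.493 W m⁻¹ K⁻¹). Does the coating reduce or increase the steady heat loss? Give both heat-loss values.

increases: 0.293 → 0.696 W

Critical radius for a sphere: r_cr = 2k/h = 0.0873 m = 8.73 cm.
Outer radius after coating: r₂ = 0.00297 + 0.00175 = 0.00472 m.
Since r₁ < r_cr and r₂ ≤ r_cr, the coating moves toward the maximum at r_cr — heat loss rises.
Bare: R = 1/(4πr₁²h) = 798.4 K/W; Q = 233.9/798.4 = 0.293 W.
Coated: R = R_cond + R_conv = 336.3 K/W; Q = 233.9/336.3 = 0.696 W.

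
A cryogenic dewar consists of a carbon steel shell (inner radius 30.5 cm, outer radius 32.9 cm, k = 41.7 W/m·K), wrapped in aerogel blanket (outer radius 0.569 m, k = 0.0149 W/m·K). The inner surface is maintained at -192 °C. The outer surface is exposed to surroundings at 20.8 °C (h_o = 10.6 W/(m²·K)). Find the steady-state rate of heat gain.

Series thermal resistances, inner to outer:
  R_carbon steel = (1/0.305 − 1/0.329)/(4πk) = 0.2392/(4π·41.7) = 4.564×10^-4 K/W
  R_aerogel blanket = (1/0.329 − 1/0.569)/(4πk) = 1.282/(4π·0.0149) = 6.847 K/W
  R_conv,out = 1/(4πr²h) = 1/(4π·0.569²·10.6) = 0.02319 K/W
ΣR = 4.564×10^-4 + 6.847 + 0.02319 = 6.871 K/W
Q = ΔT/ΣR = (-192 °C − 20.8 °C)/6.871 = -31.0 W
(Negative Q ⇒ heat flows inward; heat gain = 31.0 W.)

Q = 31.0 W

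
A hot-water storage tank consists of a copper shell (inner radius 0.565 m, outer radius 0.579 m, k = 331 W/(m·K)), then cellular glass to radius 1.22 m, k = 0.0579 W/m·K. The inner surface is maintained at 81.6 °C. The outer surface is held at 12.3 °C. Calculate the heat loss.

Series thermal resistances, inner to outer:
  R_copper = (1/0.565 − 1/0.579)/(4πk) = 0.04280/(4π·331) = 1.029×10^-5 K/W
  R_cellular glass = (1/0.579 − 1/1.22)/(4πk) = 0.9074/(4π·0.0579) = 1.247 K/W
ΣR = 1.029×10^-5 + 1.247 = 1.247 K/W
Q = ΔT/ΣR = (81.6 °C − 12.3 °C)/1.247 = 55.6 W

Q = 55.6 W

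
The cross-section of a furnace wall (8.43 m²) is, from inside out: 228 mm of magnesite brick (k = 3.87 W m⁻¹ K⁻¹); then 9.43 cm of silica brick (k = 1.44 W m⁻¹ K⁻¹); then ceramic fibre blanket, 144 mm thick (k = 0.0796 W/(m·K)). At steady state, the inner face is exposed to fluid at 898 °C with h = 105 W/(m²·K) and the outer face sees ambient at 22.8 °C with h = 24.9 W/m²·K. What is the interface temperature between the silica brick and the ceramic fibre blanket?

Series thermal resistances, inner to outer:
  R_conv,in = 1/(hA) = 1/(105·8.43) = 0.001130 K/W
  R_magnesite brick = L/(kA) = 0.228/(3.87·8.43) = 0.006989 K/W
  R_silica brick = L/(kA) = 0.0943/(1.44·8.43) = 0.007768 K/W
  R_ceramic fibre blanket = L/(kA) = 0.144/(0.0796·8.43) = 0.2146 K/W
  R_conv,out = 1/(hA) = 1/(24.9·8.43) = 0.004764 K/W
ΣR = 0.001130 + 0.006989 + 0.007768 + 0.2146 + 0.004764 = 0.2353 K/W
Q = ΔT/ΣR = (898 °C − 22.8 °C)/0.2353 = 3720 W
From the inner boundary to the silica brick/ceramic fibre blanket interface, ΣR_partial = 0.01589 K/W.
T_interface = T_in − Q·ΣR_partial = 898 °C − (3720)(0.01589) = 839 °C

T = 839 °C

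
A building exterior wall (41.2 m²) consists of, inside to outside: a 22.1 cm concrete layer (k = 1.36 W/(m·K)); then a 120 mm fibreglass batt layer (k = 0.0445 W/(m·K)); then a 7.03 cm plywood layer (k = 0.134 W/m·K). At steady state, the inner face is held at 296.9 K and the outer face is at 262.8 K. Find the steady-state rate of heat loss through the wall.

Q = 415 W

Resistance network (inner→outer):
  R_concrete = L/(kA) = 0.221/(1.36·41.2) = 0.003944 K/W
  R_fibreglass batt = L/(kA) = 0.120/(0.0445·41.2) = 0.06545 K/W
  R_plywood = L/(kA) = 0.0703/(0.134·41.2) = 0.01273 K/W
ΣR = 0.003944 + 0.06545 + 0.01273 = 0.08212 K/W
Q = ΔT/ΣR = (296.9 K − 262.8 K)/0.08212 = 415 W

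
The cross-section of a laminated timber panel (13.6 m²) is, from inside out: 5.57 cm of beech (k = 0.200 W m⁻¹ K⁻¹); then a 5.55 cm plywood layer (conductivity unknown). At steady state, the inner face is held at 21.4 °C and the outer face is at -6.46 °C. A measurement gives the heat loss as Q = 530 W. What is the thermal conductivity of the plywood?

k = 0.127 W/m·K

ΣR = ΔT/Q = |21.4 − -6.46|/530 = 0.05257 K/W
Known resistances:
  R_beech = L/(kA) = 0.0557/(0.200·13.6) = 0.02048 K/W
R_plywood = ΣR − ΣR_known = 0.05257 − 0.02048 = 0.03209 K/W
L/(kA) = 0.03209 ⇒ k = 0.0555/(0.03209·13.6) = 0.127 W/m·K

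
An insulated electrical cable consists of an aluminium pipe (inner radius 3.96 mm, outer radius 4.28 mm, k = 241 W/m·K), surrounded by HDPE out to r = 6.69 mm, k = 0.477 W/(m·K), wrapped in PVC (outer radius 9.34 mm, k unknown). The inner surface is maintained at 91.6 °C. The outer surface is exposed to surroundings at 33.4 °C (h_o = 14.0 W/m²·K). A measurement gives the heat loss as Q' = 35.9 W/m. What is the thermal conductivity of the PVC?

ΣR = ΔT/Q' = |91.6 − 33.4|/35.9 = 1.621 m·K/W
Known resistances:
  R'_aluminium = ln(0.00428/0.00396)/(2πk) = 0.07771/(2π·241) = 5.132×10^-5 m·K/W
  R'_HDPE = ln(0.00669/0.00428)/(2πk) = 0.4467/(2π·0.477) = 0.1490 m·K/W
  R'_conv,out = 1/(2πr h) = 1/(2π·0.00934·14.0) = 1.217 m·K/W
R_PVC = ΣR − ΣR_known = 1.621 − 1.366 = 0.2550 m·K/W
ln(r₂/r₁)/(2πk) = 0.2550 ⇒ k = 0.3337/(2π·0.2550) = 0.208 W/m·K

k = 0.208 W/m·K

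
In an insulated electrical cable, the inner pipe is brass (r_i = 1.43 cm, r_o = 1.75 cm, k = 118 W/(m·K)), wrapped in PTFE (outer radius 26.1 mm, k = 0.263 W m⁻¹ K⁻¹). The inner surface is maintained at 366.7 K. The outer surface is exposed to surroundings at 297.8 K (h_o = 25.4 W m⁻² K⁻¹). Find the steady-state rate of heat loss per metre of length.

Q' = 143 W/m

Series thermal resistances, inner to outer:
  R'_brass = ln(0.0175/0.0143)/(2πk) = 0.2019/(2π·118) = 2.724×10^-4 m·K/W
  R'_PTFE = ln(0.0261/0.0175)/(2πk) = 0.3997/(2π·0.263) = 0.2419 m·K/W
  R'_conv,out = 1/(2πr h) = 1/(2π·0.0261·25.4) = 0.2401 m·K/W
ΣR = 2.724×10^-4 + 0.2419 + 0.2401 = 0.4823 m·K/W
Q' = ΔT/ΣR = (366.7 K − 297.8 K)/0.4823 = 143 W/m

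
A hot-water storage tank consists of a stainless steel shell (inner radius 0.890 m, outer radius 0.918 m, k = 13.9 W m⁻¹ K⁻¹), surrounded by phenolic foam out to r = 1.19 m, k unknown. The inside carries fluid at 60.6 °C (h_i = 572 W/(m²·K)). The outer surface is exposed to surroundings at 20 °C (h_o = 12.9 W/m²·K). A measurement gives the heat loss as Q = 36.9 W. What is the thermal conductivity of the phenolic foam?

k = 0.0181 W/m·K

ΣR = ΔT/Q = |60.6 − 20|/36.9 = 1.100 K/W
Known resistances:
  R_conv,in = 1/(4πr²h) = 1/(4π·0.890²·572) = 1.756×10^-4 K/W
  R_stainless steel = (1/0.890 − 1/0.918)/(4πk) = 0.03427/(4π·13.9) = 1.962×10^-4 K/W
  R_conv,out = 1/(4πr²h) = 1/(4π·1.19²·12.9) = 0.004356 K/W
R_phenolic foam = ΣR − ΣR_known = 1.100 − 0.004728 = 1.095 K/W
(1/r₁−1/r₂)/(4πk) = 1.095 ⇒ k = 0.2490/(4π·1.095) = 0.0181 W/m·K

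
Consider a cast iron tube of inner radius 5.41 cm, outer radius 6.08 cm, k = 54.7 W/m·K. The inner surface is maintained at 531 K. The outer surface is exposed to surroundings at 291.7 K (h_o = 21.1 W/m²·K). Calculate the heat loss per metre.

Q' = 1920 W/m

Resistance network (inner→outer):
  R'_cast iron = ln(0.0608/0.0541)/(2πk) = 0.1168/(2π·54.7) = 3.397×10^-4 m·K/W
  R'_conv,out = 1/(2πr h) = 1/(2π·0.0608·21.1) = 0.1241 m·K/W
ΣR = 3.397×10^-4 + 0.1241 = 0.1244 m·K/W
Q' = ΔT/ΣR = (531 K − 291.7 K)/0.1244 = 1920 W/m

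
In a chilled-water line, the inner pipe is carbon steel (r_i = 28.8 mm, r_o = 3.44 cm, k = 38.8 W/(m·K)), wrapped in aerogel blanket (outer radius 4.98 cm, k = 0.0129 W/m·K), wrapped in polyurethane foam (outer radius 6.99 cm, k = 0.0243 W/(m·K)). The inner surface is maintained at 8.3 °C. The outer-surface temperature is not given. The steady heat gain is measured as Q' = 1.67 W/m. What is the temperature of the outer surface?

T_out = 19.6 °C

Sum the resistances:
  R'_carbon steel = ln(0.0344/0.0288)/(2πk) = 0.1777/(2π·38.8) = 7.288×10^-4 m·K/W
  R'_aerogel blanket = ln(0.0498/0.0344)/(2πk) = 0.3700/(2π·0.0129) = 4.564 m·K/W
  R'_polyurethane foam = ln(0.0699/0.0498)/(2πk) = 0.3391/(2π·0.0243) = 2.221 m·K/W
ΣR = 6.786 m·K/W
ΔT = Q'·ΣR = 1.67 × 6.786 = 11.33 K
Heat flows inward, so T_out = T_in + ΔT = 8.3 + 11.33 = 19.6 °C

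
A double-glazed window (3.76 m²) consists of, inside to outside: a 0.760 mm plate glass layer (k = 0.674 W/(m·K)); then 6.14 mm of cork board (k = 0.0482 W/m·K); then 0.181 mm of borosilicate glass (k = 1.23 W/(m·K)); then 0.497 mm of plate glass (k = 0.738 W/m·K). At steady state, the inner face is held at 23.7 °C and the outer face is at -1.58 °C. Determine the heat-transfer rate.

Q = 735 W

Resistance network (inner→outer):
  R_plate glass = L/(kA) = 7.60×10^-4/(0.674·3.76) = 2.999×10^-4 K/W
  R_cork board = L/(kA) = 0.00614/(0.0482·3.76) = 0.03388 K/W
  R_borosilicate glass = L/(kA) = 1.81×10^-4/(1.23·3.76) = 3.914×10^-5 K/W
  R_plate glass = L/(kA) = 4.97×10^-4/(0.738·3.76) = 1.791×10^-4 K/W
ΣR = 2.999×10^-4 + 0.03388 + 3.914×10^-5 + 1.791×10^-4 = 0.03440 K/W
Q = ΔT/ΣR = (23.7 °C − -1.58 °C)/0.03440 = 735 W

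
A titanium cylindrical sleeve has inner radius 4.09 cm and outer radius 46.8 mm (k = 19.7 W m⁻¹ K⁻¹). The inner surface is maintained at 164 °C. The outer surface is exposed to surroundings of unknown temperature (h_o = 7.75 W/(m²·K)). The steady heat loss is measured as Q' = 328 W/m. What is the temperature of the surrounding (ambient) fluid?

T_out = 19.7 °C

Sum the resistances:
  R'_titanium = ln(0.0468/0.0409)/(2πk) = 0.1348/(2π·19.7) = 0.001089 m·K/W
  R'_conv,out = 1/(2πr h) = 1/(2π·0.0468·7.75) = 0.4388 m·K/W
ΣR = 0.4399 m·K/W
ΔT = Q'·ΣR = 328 × 0.4399 = 144.3 K
Heat flows outward, so T_out = T_in − ΔT = 164 − 144.3 = 19.7 °C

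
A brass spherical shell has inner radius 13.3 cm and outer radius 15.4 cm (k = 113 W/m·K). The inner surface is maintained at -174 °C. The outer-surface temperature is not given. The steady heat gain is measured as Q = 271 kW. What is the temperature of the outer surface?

T_out = 21.7 °C

Series resistances:
  R_brass = (1/0.133 − 1/0.154)/(4πk) = 1.025/(4π·113) = 7.220×10^-4 K/W
ΣR = 7.220×10^-4 K/W
ΔT = Q·ΣR = 2.71×10^5 × 7.220×10^-4 = 195.7 K
Heat flows inward, so T_out = T_in + ΔT = -174 + 195.7 = 21.7 °C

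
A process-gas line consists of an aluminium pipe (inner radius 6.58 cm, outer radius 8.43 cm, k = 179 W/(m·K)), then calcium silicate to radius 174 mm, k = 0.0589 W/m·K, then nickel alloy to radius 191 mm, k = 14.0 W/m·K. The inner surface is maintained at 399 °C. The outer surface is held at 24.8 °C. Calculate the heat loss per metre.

Series thermal resistances, inner to outer:
  R'_aluminium = ln(0.0843/0.0658)/(2πk) = 0.2478/(2π·179) = 2.203×10^-4 m·K/W
  R'_calcium silicate = ln(0.174/0.0843)/(2πk) = 0.7247/(2π·0.0589) = 1.958 m·K/W
  R'_nickel alloy = ln(0.191/0.174)/(2πk) = 0.09322/(2π·14.0) = 0.001060 m·K/W
ΣR = 2.203×10^-4 + 1.958 + 0.001060 = 1.959 m·K/W
Q' = ΔT/ΣR = (399 °C − 24.8 °C)/1.959 = 191 W/m

Q' = 191 W/m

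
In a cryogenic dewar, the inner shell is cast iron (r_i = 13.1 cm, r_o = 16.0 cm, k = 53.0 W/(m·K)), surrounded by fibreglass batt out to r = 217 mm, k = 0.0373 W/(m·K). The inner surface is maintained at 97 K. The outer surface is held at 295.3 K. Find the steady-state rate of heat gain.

Resistance network (inner→outer):
  R_cast iron = (1/0.131 − 1/0.160)/(4πk) = 1.384/(4π·53.0) = 0.002077 K/W
  R_fibreglass batt = (1/0.160 − 1/0.217)/(4πk) = 1.642/(4π·0.0373) = 3.502 K/W
ΣR = 0.002077 + 3.502 = 3.504 K/W
Q = ΔT/ΣR = (97 K − 295.3 K)/3.504 = -56.6 W
(Negative Q ⇒ heat flows inward; heat gain = 56.6 W.)

Q = 56.6 W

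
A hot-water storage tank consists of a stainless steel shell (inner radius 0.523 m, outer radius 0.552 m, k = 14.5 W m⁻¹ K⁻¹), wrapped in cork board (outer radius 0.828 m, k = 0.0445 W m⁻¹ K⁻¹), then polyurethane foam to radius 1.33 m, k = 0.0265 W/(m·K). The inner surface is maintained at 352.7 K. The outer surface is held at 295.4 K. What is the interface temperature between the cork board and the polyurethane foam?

Series thermal resistances, inner to outer:
  R_stainless steel = (1/0.523 − 1/0.552)/(4πk) = 0.1005/(4π·14.5) = 5.513×10^-4 K/W
  R_cork board = (1/0.552 − 1/0.828)/(4πk) = 0.6039/(4π·0.0445) = 1.080 K/W
  R_polyurethane foam = (1/0.828 − 1/1.33)/(4πk) = 0.4558/(4π·0.0265) = 1.369 K/W
ΣR = 5.513×10^-4 + 1.080 + 1.369 = 2.450 K/W
Q = ΔT/ΣR = (352.7 K − 295.4 K)/2.450 = 23.39 W
From the inner boundary to the cork board/polyurethane foam interface, ΣR_partial = 1.081 K/W.
T_interface = T_in − Q·ΣR_partial = 352.7 K − (23.39)(1.081) = 327.4 K

T = 327.4 K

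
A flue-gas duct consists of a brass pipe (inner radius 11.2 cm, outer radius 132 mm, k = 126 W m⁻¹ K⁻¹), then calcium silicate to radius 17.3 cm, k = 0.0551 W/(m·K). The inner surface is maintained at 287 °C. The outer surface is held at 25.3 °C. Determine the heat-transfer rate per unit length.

Q' = 335 W/m

Series thermal resistances, inner to outer:
  R'_brass = ln(0.132/0.112)/(2πk) = 0.1643/(2π·126) = 2.075×10^-4 m·K/W
  R'_calcium silicate = ln(0.173/0.132)/(2πk) = 0.2705/(2π·0.0551) = 0.7813 m·K/W
ΣR = 2.075×10^-4 + 0.7813 = 0.7815 m·K/W
Q' = ΔT/ΣR = (287 °C − 25.3 °C)/0.7815 = 335 W/m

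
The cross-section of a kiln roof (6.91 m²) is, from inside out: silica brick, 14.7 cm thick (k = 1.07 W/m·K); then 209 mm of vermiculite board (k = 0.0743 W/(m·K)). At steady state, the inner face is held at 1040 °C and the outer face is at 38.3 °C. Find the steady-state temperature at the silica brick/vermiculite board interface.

Series thermal resistances, inner to outer:
  R_silica brick = L/(kA) = 0.147/(1.07·6.91) = 0.01988 K/W
  R_vermiculite board = L/(kA) = 0.209/(0.0743·6.91) = 0.4071 K/W
ΣR = 0.01988 + 0.4071 = 0.4270 K/W
Q = ΔT/ΣR = (1040 °C − 38.3 °C)/0.4270 = 2346 W
From the inner boundary to the silica brick/vermiculite board interface, ΣR_partial = 0.01988 K/W.
T_interface = T_in − Q·ΣR_partial = 1040 °C − (2346)(0.01988) = 993 °C

T = 993 °C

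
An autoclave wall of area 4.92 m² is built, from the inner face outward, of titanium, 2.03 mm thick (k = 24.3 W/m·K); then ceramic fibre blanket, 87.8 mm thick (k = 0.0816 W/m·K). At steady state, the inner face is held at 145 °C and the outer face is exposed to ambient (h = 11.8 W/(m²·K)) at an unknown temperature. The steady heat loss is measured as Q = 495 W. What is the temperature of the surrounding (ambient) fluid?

Series resistances:
  R_titanium = L/(kA) = 0.00203/(24.3·4.92) = 1.698×10^-5 K/W
  R_ceramic fibre blanket = L/(kA) = 0.0878/(0.0816·4.92) = 0.2187 K/W
  R_conv,out = 1/(hA) = 1/(11.8·4.92) = 0.01722 K/W
ΣR = 0.2359 K/W
ΔT = Q·ΣR = 495 × 0.2359 = 116.8 K
Heat flows outward, so T_out = T_in − ΔT = 145 − 116.8 = 28.2 °C

T_out = 28.2 °C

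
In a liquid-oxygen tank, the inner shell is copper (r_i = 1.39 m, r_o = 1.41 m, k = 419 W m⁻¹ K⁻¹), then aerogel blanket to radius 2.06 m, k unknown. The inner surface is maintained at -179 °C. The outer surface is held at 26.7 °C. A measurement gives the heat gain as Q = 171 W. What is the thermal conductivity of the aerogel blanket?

ΣR = ΔT/Q = |-179 − 26.7|/171 = 1.203 K/W
Known resistances:
  R_copper = (1/1.39 − 1/1.41)/(4πk) = 0.01020/(4π·419) = 1.938×10^-6 K/W
R_aerogel blanket = ΣR − ΣR_known = 1.203 − 1.938×10^-6 = 1.203 K/W
(1/r₁−1/r₂)/(4πk) = 1.203 ⇒ k = 0.2238/(4π·1.203) = 0.0148 W/m·K

k = 0.0148 W/m·K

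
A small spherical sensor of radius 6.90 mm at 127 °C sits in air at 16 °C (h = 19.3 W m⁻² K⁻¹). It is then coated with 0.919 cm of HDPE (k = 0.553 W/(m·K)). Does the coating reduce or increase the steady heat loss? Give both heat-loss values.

Critical radius for a sphere: r_cr = 2k/h = 0.0573 m = 5.73 cm.
Outer radius after coating: r₂ = 0.00690 + 0.00919 = 0.01609 m.
Since r₁ < r_cr and r₂ ≤ r_cr, the coating moves toward the maximum at r_cr — heat loss rises.
Bare: R = 1/(4πr₁²h) = 86.60 K/W; Q = 111/86.60 = 1.28 W.
Coated: R = R_cond + R_conv = 27.84 K/W; Q = 111/27.84 = 3.99 W.

increases: 1.28 → 3.99 W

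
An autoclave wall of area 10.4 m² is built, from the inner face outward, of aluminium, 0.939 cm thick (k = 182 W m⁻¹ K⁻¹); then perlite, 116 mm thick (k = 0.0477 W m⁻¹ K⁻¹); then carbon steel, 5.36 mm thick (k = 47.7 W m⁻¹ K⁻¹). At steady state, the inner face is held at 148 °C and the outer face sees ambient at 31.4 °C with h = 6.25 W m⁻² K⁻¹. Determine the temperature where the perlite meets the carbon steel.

Resistance network (inner→outer):
  R_aluminium = L/(kA) = 0.00939/(182·10.4) = 4.961×10^-6 K/W
  R_perlite = L/(kA) = 0.116/(0.0477·10.4) = 0.2338 K/W
  R_carbon steel = L/(kA) = 0.00536/(47.7·10.4) = 1.080×10^-5 K/W
  R_conv,out = 1/(hA) = 1/(6.25·10.4) = 0.01538 K/W
ΣR = 4.961×10^-6 + 0.2338 + 1.080×10^-5 + 0.01538 = 0.2492 K/W
Q = ΔT/ΣR = (148 °C − 31.4 °C)/0.2492 = 467.9 W
From the inner boundary to the perlite/carbon steel interface, ΣR_partial = 0.2338 K/W.
T_interface = T_in − Q·ΣR_partial = 148 °C − (467.9)(0.2338) = 38.6 °C

T = 38.6 °C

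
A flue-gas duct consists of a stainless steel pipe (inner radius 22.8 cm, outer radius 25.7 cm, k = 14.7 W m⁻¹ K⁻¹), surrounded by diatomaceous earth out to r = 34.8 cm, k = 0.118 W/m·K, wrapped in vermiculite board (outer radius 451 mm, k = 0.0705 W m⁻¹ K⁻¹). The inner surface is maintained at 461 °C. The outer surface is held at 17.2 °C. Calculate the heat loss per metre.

Series thermal resistances, inner to outer:
  R'_stainless steel = ln(0.257/0.228)/(2πk) = 0.1197/(2π·14.7) = 0.001296 m·K/W
  R'_diatomaceous earth = ln(0.348/0.257)/(2πk) = 0.3031/(2π·0.118) = 0.4088 m·K/W
  R'_vermiculite board = ln(0.451/0.348)/(2πk) = 0.2593/(2π·0.0705) = 0.5853 m·K/W
ΣR = 0.001296 + 0.4088 + 0.5853 = 0.9954 m·K/W
Q' = ΔT/ΣR = (461 °C − 17.2 °C)/0.9954 = 446 W/m

Q' = 446 W/m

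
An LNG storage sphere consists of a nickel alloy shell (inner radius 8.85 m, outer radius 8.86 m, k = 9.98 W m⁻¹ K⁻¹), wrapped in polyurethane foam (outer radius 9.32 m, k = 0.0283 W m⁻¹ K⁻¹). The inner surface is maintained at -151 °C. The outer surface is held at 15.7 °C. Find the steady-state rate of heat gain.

Treat each layer as a resistance in series:
  R_nickel alloy = (1/8.85 − 1/8.86)/(4πk) = 1.275×10^-4/(4π·9.98) = 1.017×10^-6 K/W
  R_polyurethane foam = (1/8.86 − 1/9.32)/(4πk) = 0.005571/(4π·0.0283) = 0.01566 K/W
ΣR = 1.017×10^-6 + 0.01566 = 0.01566 K/W
Q = ΔT/ΣR = (-151 °C − 15.7 °C)/0.01566 = -10600 W
(Negative Q ⇒ heat flows inward; heat gain = 10600 W.)

Q = 10.6 kW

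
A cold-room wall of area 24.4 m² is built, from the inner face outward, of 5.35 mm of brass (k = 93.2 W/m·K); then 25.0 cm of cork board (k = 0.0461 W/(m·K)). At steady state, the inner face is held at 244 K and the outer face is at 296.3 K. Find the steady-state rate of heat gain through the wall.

Q = 235 W

Resistance network (inner→outer):
  R_brass = L/(kA) = 0.00535/(93.2·24.4) = 2.353×10^-6 K/W
  R_cork board = L/(kA) = 0.250/(0.0461·24.4) = 0.2223 K/W
ΣR = 2.353×10^-6 + 0.2223 = 0.2223 K/W
Q = ΔT/ΣR = (244 K − 296.3 K)/0.2223 = -235 W
(Negative Q ⇒ heat flows inward; heat gain = 235 W.)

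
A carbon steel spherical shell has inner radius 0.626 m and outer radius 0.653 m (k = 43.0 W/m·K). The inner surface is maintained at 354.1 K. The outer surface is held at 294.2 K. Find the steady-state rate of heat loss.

Q = 4πk·ΔT/(1/r₁ − 1/r₂) = 4π × 43.0 × 59.9 / (1/0.626 − 1/0.653) = 4.90×10^5 W

Q = 4.90×10^5 W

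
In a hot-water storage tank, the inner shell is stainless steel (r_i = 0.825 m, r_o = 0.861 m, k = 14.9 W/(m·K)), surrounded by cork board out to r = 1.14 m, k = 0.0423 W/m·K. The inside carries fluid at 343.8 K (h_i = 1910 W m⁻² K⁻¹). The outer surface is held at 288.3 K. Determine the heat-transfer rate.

Q = 104 W

Series thermal resistances, inner to outer:
  R_conv,in = 1/(4πr²h) = 1/(4π·0.825²·1910) = 6.121×10^-5 K/W
  R_stainless steel = (1/0.825 − 1/0.861)/(4πk) = 0.05068/(4π·14.9) = 2.707×10^-4 K/W
  R_cork board = (1/0.861 − 1/1.14)/(4πk) = 0.2842/(4π·0.0423) = 0.5347 K/W
ΣR = 6.121×10^-5 + 2.707×10^-4 + 0.5347 = 0.5350 K/W
Q = ΔT/ΣR = (343.8 K − 288.3 K)/0.5350 = 104 W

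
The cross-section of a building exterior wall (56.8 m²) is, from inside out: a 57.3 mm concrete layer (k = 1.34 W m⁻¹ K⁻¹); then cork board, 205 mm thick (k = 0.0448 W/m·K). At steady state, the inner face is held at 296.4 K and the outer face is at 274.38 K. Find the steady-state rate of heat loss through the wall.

Series thermal resistances, inner to outer:
  R_concrete = L/(kA) = 0.0573/(1.34·56.8) = 7.528×10^-4 K/W
  R_cork board = L/(kA) = 0.205/(0.0448·56.8) = 0.08056 K/W
ΣR = 7.528×10^-4 + 0.08056 = 0.08131 K/W
Q = ΔT/ΣR = (296.4 K − 274.38 K)/0.08131 = 271 W

Q = 271 W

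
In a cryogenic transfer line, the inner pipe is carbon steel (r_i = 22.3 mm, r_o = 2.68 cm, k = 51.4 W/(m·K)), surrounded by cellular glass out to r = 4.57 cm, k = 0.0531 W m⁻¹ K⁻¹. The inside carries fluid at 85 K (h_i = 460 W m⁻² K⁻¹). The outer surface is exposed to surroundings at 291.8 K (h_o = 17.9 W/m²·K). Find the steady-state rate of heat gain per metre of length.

Q' = 114 W/m

Resistance network (inner→outer):
  R'_conv,in = 1/(2πr h) = 1/(2π·0.0223·460) = 0.01552 m·K/W
  R'_carbon steel = ln(0.0268/0.0223)/(2πk) = 0.1838/(2π·51.4) = 5.692×10^-4 m·K/W
  R'_cellular glass = ln(0.0457/0.0268)/(2πk) = 0.5337/(2π·0.0531) = 1.600 m·K/W
  R'_conv,out = 1/(2πr h) = 1/(2π·0.0457·17.9) = 0.1946 m·K/W
ΣR = 0.01552 + 5.692×10^-4 + 1.600 + 0.1946 = 1.811 m·K/W
Q' = ΔT/ΣR = (85 K − 291.8 K)/1.811 = -114 W/m
(Negative Q' ⇒ heat flows inward; heat gain = 114 W/m.)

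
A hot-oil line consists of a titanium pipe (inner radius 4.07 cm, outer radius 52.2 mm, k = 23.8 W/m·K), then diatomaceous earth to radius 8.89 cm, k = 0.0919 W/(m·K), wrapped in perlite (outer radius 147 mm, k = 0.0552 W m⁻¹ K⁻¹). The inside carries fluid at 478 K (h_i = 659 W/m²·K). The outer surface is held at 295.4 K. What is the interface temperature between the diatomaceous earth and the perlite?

T = 407 K

Resistance network (inner→outer):
  R'_conv,in = 1/(2πr h) = 1/(2π·0.0407·659) = 0.005934 m·K/W
  R'_titanium = ln(0.0522/0.0407)/(2πk) = 0.2489/(2π·23.8) = 0.001664 m·K/W
  R'_diatomaceous earth = ln(0.0889/0.0522)/(2πk) = 0.5324/(2π·0.0919) = 0.9221 m·K/W
  R'_perlite = ln(0.147/0.0889)/(2πk) = 0.5029/(2π·0.0552) = 1.450 m·K/W
ΣR = 0.005934 + 0.001664 + 0.9221 + 1.450 = 2.380 m·K/W
Q' = ΔT/ΣR = (478 K − 295.4 K)/2.380 = 76.72 W/m
From the inner boundary to the diatomaceous earth/perlite interface, ΣR_partial = 0.9297 m·K/W.
T_interface = T_in − Q'·ΣR_partial = 478 K − (76.72)(0.9297) = 407 K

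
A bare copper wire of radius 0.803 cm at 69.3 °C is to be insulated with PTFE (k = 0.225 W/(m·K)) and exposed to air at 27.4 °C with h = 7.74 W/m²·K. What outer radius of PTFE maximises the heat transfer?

For a cylinder, r_cr = k_ins/h = 0.225/7.74 = 0.0291 m = 2.91 cm

r_cr = 2.91 cm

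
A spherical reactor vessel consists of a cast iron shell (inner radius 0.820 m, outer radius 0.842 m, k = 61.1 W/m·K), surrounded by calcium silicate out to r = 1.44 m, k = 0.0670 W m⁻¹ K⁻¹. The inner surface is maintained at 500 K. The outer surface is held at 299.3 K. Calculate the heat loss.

Q = 343 W

Resistance network (inner→outer):
  R_cast iron = (1/0.820 − 1/0.842)/(4πk) = 0.03186/(4π·61.1) = 4.150×10^-5 K/W
  R_calcium silicate = (1/0.842 − 1/1.44)/(4πk) = 0.4932/(4π·0.0670) = 0.5858 K/W
ΣR = 4.150×10^-5 + 0.5858 = 0.5858 K/W
Q = ΔT/ΣR = (500 K − 299.3 K)/0.5858 = 343 W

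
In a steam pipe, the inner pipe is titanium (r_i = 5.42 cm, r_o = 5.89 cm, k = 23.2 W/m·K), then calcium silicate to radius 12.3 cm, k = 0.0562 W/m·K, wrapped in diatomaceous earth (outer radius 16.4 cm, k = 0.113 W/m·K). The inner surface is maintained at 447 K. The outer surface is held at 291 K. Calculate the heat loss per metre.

Q' = 62.6 W/m

Resistance network (inner→outer):
  R'_titanium = ln(0.0589/0.0542)/(2πk) = 0.08316/(2π·23.2) = 5.705×10^-4 m·K/W
  R'_calcium silicate = ln(0.123/0.0589)/(2πk) = 0.7363/(2π·0.0562) = 2.085 m·K/W
  R'_diatomaceous earth = ln(0.164/0.123)/(2πk) = 0.2877/(2π·0.113) = 0.4052 m·K/W
ΣR = 5.705×10^-4 + 2.085 + 0.4052 = 2.491 m·K/W
Q' = ΔT/ΣR = (447 K − 291 K)/2.491 = 62.6 W/m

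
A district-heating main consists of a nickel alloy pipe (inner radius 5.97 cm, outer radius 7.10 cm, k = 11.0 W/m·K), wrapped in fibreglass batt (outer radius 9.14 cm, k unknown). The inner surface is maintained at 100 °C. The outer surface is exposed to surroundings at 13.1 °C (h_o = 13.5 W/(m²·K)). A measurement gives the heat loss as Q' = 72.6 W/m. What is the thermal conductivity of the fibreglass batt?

ΣR = ΔT/Q' = |100 − 13.1|/72.6 = 1.197 m·K/W
Known resistances:
  R'_nickel alloy = ln(0.0710/0.0597)/(2πk) = 0.1733/(2π·11.0) = 0.002508 m·K/W
  R'_conv,out = 1/(2πr h) = 1/(2π·0.0914·13.5) = 0.1290 m·K/W
R_fibreglass batt = ΣR − ΣR_known = 1.197 − 0.1315 = 1.066 m·K/W
ln(r₂/r₁)/(2πk) = 1.066 ⇒ k = 0.2526/(2π·1.066) = 0.0377 W/m·K

k = 0.0377 W/m·K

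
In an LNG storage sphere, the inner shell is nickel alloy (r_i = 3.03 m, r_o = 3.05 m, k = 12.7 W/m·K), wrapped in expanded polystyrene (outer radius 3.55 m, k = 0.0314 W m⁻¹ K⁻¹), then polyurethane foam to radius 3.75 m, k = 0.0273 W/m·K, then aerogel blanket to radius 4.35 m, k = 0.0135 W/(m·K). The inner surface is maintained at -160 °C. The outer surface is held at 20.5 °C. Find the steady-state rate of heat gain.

Q = 478 W

Resistance network (inner→outer):
  R_nickel alloy = (1/3.03 − 1/3.05)/(4πk) = 0.002164/(4π·12.7) = 1.356×10^-5 K/W
  R_expanded polystyrene = (1/3.05 − 1/3.55)/(4πk) = 0.04618/(4π·0.0314) = 0.1170 K/W
  R_polyurethane foam = (1/3.55 − 1/3.75)/(4πk) = 0.01502/(4π·0.0273) = 0.04379 K/W
  R_aerogel blanket = (1/3.75 − 1/4.35)/(4πk) = 0.03678/(4π·0.0135) = 0.2168 K/W
ΣR = 1.356×10^-5 + 0.1170 + 0.04379 + 0.2168 = 0.3776 K/W
Q = ΔT/ΣR = (-160 °C − 20.5 °C)/0.3776 = -478 W
(Negative Q ⇒ heat flows inward; heat gain = 478 W.)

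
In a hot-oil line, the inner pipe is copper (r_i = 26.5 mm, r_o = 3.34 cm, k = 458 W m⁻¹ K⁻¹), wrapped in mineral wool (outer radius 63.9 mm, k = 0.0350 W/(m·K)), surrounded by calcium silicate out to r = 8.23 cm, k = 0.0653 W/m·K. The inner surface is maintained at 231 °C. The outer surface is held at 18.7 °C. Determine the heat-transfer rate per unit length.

Q' = 59.5 W/m

Series thermal resistances, inner to outer:
  R'_copper = ln(0.0334/0.0265)/(2πk) = 0.2314/(2π·458) = 8.042×10^-5 m·K/W
  R'_mineral wool = ln(0.0639/0.0334)/(2πk) = 0.6488/(2π·0.0350) = 2.950 m·K/W
  R'_calcium silicate = ln(0.0823/0.0639)/(2πk) = 0.2531/(2π·0.0653) = 0.6168 m·K/W
ΣR = 8.042×10^-5 + 2.950 + 0.6168 = 3.567 m·K/W
Q' = ΔT/ΣR = (231 °C − 18.7 °C)/3.567 = 59.5 W/m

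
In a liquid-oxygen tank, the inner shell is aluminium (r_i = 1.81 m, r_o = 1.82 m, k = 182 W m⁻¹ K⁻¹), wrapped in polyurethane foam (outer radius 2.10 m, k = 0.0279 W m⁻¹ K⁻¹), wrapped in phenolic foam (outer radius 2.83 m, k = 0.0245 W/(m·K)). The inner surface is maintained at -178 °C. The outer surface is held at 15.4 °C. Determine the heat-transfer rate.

Treat each layer as a resistance in series:
  R_aluminium = (1/1.81 − 1/1.82)/(4πk) = 0.003036/(4π·182) = 1.327×10^-6 K/W
  R_polyurethane foam = (1/1.82 − 1/2.10)/(4πk) = 0.07326/(4π·0.0279) = 0.2090 K/W
  R_phenolic foam = (1/2.10 − 1/2.83)/(4πk) = 0.1228/(4π·0.0245) = 0.3990 K/W
ΣR = 1.327×10^-6 + 0.2090 + 0.3990 = 0.6080 K/W
Q = ΔT/ΣR = (-178 °C − 15.4 °C)/0.6080 = -318 W
(Negative Q ⇒ heat flows inward; heat gain = 318 W.)

Q = 318 W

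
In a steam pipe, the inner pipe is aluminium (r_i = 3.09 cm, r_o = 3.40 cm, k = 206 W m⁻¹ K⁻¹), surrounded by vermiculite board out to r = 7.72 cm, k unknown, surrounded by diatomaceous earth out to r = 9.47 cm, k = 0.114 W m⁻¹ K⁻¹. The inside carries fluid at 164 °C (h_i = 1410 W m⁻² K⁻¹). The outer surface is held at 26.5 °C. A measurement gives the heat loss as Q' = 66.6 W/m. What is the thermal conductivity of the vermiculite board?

ΣR = ΔT/Q' = |164 − 26.5|/66.6 = 2.065 m·K/W
Known resistances:
  R'_conv,in = 1/(2πr h) = 1/(2π·0.0309·1410) = 0.003653 m·K/W
  R'_aluminium = ln(0.0340/0.0309)/(2πk) = 0.09560/(2π·206) = 7.386×10^-5 m·K/W
  R'_diatomaceous earth = ln(0.0947/0.0772)/(2πk) = 0.2043/(2π·0.114) = 0.2852 m·K/W
R_vermiculite board = ΣR − ΣR_known = 2.065 − 0.2889 = 1.776 m·K/W
ln(r₂/r₁)/(2πk) = 1.776 ⇒ k = 0.8200/(2π·1.776) = 0.0735 W/m·K

k = 0.0735 W/m·K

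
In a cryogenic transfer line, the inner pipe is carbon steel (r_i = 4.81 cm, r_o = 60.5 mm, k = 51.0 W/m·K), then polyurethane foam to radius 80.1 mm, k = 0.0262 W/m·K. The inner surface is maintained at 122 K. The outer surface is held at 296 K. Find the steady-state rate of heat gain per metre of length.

Q' = 102 W/m

Treat each layer as a resistance in series:
  R'_carbon steel = ln(0.0605/0.0481)/(2πk) = 0.2294/(2π·51.0) = 7.158×10^-4 m·K/W
  R'_polyurethane foam = ln(0.0801/0.0605)/(2πk) = 0.2806/(2π·0.0262) = 1.705 m·K/W
ΣR = 7.158×10^-4 + 1.705 = 1.706 m·K/W
Q' = ΔT/ΣR = (122 K − 296 K)/1.706 = -102 W/m
(Negative Q' ⇒ heat flows inward; heat gain = 102 W/m.)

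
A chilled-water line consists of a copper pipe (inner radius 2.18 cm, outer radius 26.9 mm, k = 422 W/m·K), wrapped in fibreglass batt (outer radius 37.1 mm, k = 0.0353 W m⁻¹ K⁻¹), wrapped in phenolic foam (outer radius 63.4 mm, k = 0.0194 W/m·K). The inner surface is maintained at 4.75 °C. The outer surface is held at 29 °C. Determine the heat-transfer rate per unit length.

Series thermal resistances, inner to outer:
  R'_copper = ln(0.0269/0.0218)/(2πk) = 0.2102/(2π·422) = 7.928×10^-5 m·K/W
  R'_fibreglass batt = ln(0.0371/0.0269)/(2πk) = 0.3215/(2π·0.0353) = 1.449 m·K/W
  R'_phenolic foam = ln(0.0634/0.0371)/(2πk) = 0.5358/(2π·0.0194) = 4.396 m·K/W
ΣR = 7.928×10^-5 + 1.449 + 4.396 = 5.845 m·K/W
Q' = ΔT/ΣR = (4.75 °C − 29 °C)/5.845 = -4.15 W/m
(Negative Q' ⇒ heat flows inward; heat gain = 4.15 W/m.)

Q' = 4.15 W/m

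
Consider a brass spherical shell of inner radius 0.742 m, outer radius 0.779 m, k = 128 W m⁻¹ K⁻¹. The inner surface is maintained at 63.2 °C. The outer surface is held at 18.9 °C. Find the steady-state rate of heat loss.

Q = 1110 kW

Q = 4πk·ΔT/(1/r₁ − 1/r₂) = 4π × 128 × 44.3 / (1/0.742 − 1/0.779) = 1.11×10^6 W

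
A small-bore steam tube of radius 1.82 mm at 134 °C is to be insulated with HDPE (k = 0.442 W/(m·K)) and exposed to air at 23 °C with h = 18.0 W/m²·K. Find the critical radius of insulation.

r_cr = 2.46 cm

For a cylinder, r_cr = k_ins/h = 0.442/18.0 = 0.0246 m = 2.46 cm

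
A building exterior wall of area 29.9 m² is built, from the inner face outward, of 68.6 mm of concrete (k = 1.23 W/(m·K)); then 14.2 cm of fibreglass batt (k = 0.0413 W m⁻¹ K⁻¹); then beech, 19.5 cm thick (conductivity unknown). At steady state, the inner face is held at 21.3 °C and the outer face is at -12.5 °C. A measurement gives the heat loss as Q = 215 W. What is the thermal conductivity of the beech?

k = 0.162 W/m·K

ΣR = ΔT/Q = |21.3 − -12.5|/215 = 0.1572 K/W
Known resistances:
  R_concrete = L/(kA) = 0.0686/(1.23·29.9) = 0.001865 K/W
  R_fibreglass batt = L/(kA) = 0.142/(0.0413·29.9) = 0.1150 K/W
R_beech = ΣR − ΣR_known = 0.1572 − 0.1169 = 0.04030 K/W
L/(kA) = 0.04030 ⇒ k = 0.195/(0.04030·29.9) = 0.162 W/m·K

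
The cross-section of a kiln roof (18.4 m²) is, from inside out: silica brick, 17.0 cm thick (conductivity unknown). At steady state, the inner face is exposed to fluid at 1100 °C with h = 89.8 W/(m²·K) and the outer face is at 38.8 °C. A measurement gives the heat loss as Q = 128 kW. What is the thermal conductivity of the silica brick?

k = 1.20 W/m·K

ΣR = ΔT/Q = |1100 − 38.8|/1.28×10^5 = 0.008291 K/W
Known resistances:
  R_conv,in = 1/(hA) = 1/(89.8·18.4) = 6.052×10^-4 K/W
R_silica brick = ΣR − ΣR_known = 0.008291 − 6.052×10^-4 = 0.007686 K/W
L/(kA) = 0.007686 ⇒ k = 0.170/(0.007686·18.4) = 1.20 W/m·K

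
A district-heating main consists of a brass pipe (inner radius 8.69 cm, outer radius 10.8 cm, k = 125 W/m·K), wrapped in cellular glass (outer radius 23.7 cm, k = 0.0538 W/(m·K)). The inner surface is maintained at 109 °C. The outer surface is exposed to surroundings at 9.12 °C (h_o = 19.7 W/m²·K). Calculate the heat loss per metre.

Q' = 42.3 W/m

Resistance network (inner→outer):
  R'_brass = ln(0.108/0.0869)/(2πk) = 0.2174/(2π·125) = 2.768×10^-4 m·K/W
  R'_cellular glass = ln(0.237/0.108)/(2πk) = 0.7859/(2π·0.0538) = 2.325 m·K/W
  R'_conv,out = 1/(2πr h) = 1/(2π·0.237·19.7) = 0.03409 m·K/W
ΣR = 2.768×10^-4 + 2.325 + 0.03409 = 2.359 m·K/W
Q' = ΔT/ΣR = (109 °C − 9.12 °C)/2.359 = 42.3 W/m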